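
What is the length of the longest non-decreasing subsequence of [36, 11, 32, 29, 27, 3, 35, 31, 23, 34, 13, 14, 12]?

Let dp[i] be the longest non-decreasing subsequence ending at position i. Then dp = [1, 1, 2, 2, 2, 1, 3, 3, 2, 4, 2, 3, 2].
The maximum is 4; one witness is 11, 29, 31, 34 at positions 2,4,8,10.

4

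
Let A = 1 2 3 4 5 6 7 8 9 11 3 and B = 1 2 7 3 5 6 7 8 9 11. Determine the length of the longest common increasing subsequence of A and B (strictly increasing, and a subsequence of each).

9

A longest common strictly increasing subsequence is 1, 2, 3, 5, 6, 7, 8, 9, 11 (length 9); it appears in order in both A and B, and no longer such subsequence exists.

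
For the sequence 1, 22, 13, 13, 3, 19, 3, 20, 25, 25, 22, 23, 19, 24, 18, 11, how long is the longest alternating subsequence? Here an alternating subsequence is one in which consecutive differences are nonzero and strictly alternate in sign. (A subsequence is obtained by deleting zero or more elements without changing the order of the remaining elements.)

11

Track the best alternating length ending on an up-step vs a down-step at each position: up/down = 1/1, 2/1, 2/3, 2/3, 2/3, 4/3, 2/5, 6/3, 6/1, 6/1, 6/7, 8/7, 6/9, 10/7, 6/11, 6/11.
The maximum over both is 11; one such subsequence is 1, 22, 13, 19, 3, 25, 22, 23, 19, 24, 18.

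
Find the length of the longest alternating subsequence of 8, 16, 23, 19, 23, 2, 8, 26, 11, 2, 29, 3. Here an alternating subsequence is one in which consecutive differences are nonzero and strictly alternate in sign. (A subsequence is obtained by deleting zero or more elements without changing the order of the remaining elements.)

9

A longest alternating subsequence is 8, 23, 19, 23, 2, 26, 11, 29, 3 (positions 1,3,4,5,6,8,9,11,12); its 8 consecutive differences strictly alternate in sign, and length 9 is optimal.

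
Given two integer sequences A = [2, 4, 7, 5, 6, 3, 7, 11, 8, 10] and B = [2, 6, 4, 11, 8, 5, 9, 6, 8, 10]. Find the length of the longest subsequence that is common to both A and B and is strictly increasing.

6

A longest common strictly increasing subsequence is 2, 4, 5, 6, 8, 10 (length 6); it appears in order in both A and B, and no longer such subsequence exists.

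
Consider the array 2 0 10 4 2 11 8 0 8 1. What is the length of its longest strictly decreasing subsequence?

Scanning left to right, the best length ending at each element is: 2→1, 0→2, 10→1, 4→2, 2→3, 11→1, 8→2, 0→4, 8→2, 1→4.
So the longest decreasing subsequence has length 4, e.g. 10, 4, 2, 0.

4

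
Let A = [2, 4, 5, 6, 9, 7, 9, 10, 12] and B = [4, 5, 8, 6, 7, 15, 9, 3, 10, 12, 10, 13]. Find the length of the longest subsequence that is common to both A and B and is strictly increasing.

7

A longest common strictly increasing subsequence is 4, 5, 6, 7, 9, 10, 12 (length 7); it appears in order in both A and B, and no longer such subsequence exists.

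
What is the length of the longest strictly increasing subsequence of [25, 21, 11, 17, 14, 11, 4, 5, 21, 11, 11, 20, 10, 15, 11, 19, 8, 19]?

Let dp[i] be the longest increasing subsequence ending at position i. Then dp = [1, 1, 1, 2, 2, 1, 1, 2, 3, 3, 3, 4, 3, 4, 4, 5, 3, 5].
The maximum is 5; one witness is 4, 5, 11, 15, 19 at positions 7,8,10,14,16.

5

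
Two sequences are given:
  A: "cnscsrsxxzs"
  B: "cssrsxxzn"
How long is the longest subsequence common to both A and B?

8

A longest common subsequence is cssrsxxz (length 8); the LCS DP confirms no longer common subsequence exists.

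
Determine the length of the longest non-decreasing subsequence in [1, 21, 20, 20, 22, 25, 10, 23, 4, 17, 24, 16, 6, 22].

One longest non-decreasing subsequence is 1, 20, 20, 22, 23, 24 (positions 1,3,4,5,8,11), of length 6; no longer one exists.

6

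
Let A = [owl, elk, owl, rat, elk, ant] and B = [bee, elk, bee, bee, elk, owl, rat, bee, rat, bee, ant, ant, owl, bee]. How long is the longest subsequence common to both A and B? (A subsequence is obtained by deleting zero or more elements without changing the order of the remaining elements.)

Backtracking the LCS table gives one alignment: elk (A2,B5) → owl (A3,B6) → rat (A4,B9) → ant (A6,B12).
So the longest common subsequence has length 4.

4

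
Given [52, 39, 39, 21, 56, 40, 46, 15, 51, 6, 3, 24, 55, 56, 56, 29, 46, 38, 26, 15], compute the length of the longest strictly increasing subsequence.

6

Let dp[i] be the longest increasing subsequence ending at position i. Then dp = [1, 1, 1, 1, 2, 2, 3, 1, 4, 1, 1, 2, 5, 6, 6, 3, 4, 4, 3, 2].
The maximum is 6; one witness is 39, 40, 46, 51, 55, 56 at positions 2,6,7,9,13,14.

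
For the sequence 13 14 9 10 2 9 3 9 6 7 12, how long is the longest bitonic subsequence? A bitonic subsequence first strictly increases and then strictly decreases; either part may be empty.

One longest bitonic subsequence is 13, 14, 10, 9, 7 (positions 1,2,4,8,10): it rises to 14 then falls. Length 5 is optimal.

5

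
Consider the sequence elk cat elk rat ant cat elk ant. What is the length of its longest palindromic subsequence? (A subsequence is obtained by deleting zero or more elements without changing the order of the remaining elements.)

One longest palindromic subsequence is elk cat ant cat elk (positions 1,2,5,6,7); it reads the same forward and backward, and the interval DP gives dp[1][8] = 5.

5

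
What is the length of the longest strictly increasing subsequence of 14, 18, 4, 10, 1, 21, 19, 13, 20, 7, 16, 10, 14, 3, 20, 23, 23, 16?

Let dp[i] be the longest increasing subsequence ending at position i. Then dp = [1, 2, 1, 2, 1, 3, 3, 3, 4, 2, 4, 3, 4, 2, 5, 6, 6, 5].
The maximum is 6; one witness is 4, 10, 13, 16, 20, 23 at positions 3,4,8,11,15,16.

6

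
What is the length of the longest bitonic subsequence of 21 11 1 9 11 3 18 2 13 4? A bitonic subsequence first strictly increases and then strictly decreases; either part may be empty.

One longest bitonic subsequence is 1, 9, 11, 18, 13, 4 (positions 3,4,5,7,9,10): it rises to 18 then falls. Length 6 is optimal.

6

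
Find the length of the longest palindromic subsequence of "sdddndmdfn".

5

One longest palindromic subsequence is ndmdn (positions 5,6,7,8,10); it reads the same forward and backward, and the interval DP gives dp[1][10] = 5.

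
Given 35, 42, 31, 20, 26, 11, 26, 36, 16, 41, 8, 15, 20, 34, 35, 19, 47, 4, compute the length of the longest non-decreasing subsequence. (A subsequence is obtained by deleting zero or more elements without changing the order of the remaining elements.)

Let dp[i] be the longest non-decreasing subsequence ending at position i. Then dp = [1, 2, 1, 1, 2, 1, 3, 4, 2, 5, 1, 2, 3, 4, 5, 3, 6, 1].
The maximum is 6; one witness is 20, 26, 26, 36, 41, 47 at positions 4,5,7,8,10,17.

6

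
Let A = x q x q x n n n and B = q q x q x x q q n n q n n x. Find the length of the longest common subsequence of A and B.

Backtracking the LCS table gives one alignment: x (A1,B3) → q (A2,B4) → x (A3,B6) → q (A4,B8) → n (A6,B10) → n (A7,B12) → n (A8,B13).
So the longest common subsequence has length 7.

7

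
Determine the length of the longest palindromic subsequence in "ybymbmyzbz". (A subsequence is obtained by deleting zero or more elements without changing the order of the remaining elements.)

One longest palindromic subsequence is bymbmyb (positions 2,3,4,5,6,7,9); it reads the same forward and backward, and the interval DP gives dp[1][10] = 7.

7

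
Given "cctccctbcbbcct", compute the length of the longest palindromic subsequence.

9

Using dp[i][j] = 2 + dp[i+1][j−1] if the ends match, else max(dp[i+1][j], dp[i][j−1]):
dp[1][14] = 9. A witness is tccbbbcct at positions 3,4,5,8,10,11,12,13,14.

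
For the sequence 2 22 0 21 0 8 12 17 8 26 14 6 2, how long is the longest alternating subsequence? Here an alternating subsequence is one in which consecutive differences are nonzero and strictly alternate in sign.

A longest alternating subsequence is 2, 22, 0, 21, 0, 12, 8, 26, 14 (positions 1,2,3,4,5,7,9,10,11); its 8 consecutive differences strictly alternate in sign, and length 9 is optimal.

9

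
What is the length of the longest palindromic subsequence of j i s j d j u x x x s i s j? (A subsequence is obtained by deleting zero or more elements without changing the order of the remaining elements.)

One longest palindromic subsequence is jisxxxsij (positions 1,2,3,8,9,10,11,12,14); it reads the same forward and backward, and the interval DP gives dp[1][14] = 9.

9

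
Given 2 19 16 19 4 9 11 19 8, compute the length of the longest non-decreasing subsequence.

Scanning left to right, the best length ending at each element is: 2→1, 19→2, 16→2, 19→3, 4→2, 9→3, 11→4, 19→5, 8→3.
So the longest non-decreasing subsequence has length 5, e.g. 2, 4, 9, 11, 19.

5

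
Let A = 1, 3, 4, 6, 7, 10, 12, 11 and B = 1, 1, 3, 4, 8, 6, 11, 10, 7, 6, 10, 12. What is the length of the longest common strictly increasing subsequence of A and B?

7

For each value that appears in both, track the longest common increasing run ending there.
The best achievable length is 7; one witness is 1, 3, 4, 6, 7, 10, 12 (A-positions 1,2,3,4,5,6,7, B-positions 1,3,4,6,9,11,12).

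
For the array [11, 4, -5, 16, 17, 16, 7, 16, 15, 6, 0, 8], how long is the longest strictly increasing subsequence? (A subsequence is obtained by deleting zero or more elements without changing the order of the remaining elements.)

3

One longest increasing subsequence is 11, 16, 17 (positions 1,4,5), of length 3; no longer one exists.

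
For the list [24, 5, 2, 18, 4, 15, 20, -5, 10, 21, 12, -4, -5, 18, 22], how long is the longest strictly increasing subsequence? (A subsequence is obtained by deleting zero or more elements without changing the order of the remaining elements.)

One longest increasing subsequence is 2, 4, 15, 20, 21, 22 (positions 3,5,6,7,10,15), of length 6; no longer one exists.

6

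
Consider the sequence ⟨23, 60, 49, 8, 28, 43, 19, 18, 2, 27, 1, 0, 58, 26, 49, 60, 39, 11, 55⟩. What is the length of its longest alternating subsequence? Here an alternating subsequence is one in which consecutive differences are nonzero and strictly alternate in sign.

12

Track the best alternating length ending on an up-step vs a down-step at each position: up/down = 1/1, 2/1, 2/3, 1/3, 4/3, 4/3, 4/5, 4/5, 1/5, 6/5, 1/7, 1/7, 8/3, 8/9, 10/9, 10/1, 10/11, 8/11, 12/11.
The maximum over both is 12; one such subsequence is 23, 60, 8, 28, 19, 27, 1, 58, 26, 49, 39, 55.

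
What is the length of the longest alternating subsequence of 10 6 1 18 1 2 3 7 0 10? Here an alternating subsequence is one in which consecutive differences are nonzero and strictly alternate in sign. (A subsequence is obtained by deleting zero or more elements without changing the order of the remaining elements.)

7

A longest alternating subsequence is 10, 6, 18, 1, 2, 0, 10 (positions 1,2,4,5,6,9,10); its 6 consecutive differences strictly alternate in sign, and length 7 is optimal.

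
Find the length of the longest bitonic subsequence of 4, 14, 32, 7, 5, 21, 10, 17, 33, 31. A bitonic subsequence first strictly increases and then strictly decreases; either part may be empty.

6

One longest bitonic subsequence is 4, 7, 10, 17, 33, 31 (positions 1,4,7,8,9,10): it rises to 33 then falls. Length 6 is optimal.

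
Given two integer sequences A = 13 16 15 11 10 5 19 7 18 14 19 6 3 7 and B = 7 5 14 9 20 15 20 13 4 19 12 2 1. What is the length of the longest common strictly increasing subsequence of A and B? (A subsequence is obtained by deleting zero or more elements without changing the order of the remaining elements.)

A longest common strictly increasing subsequence is 7, 14, 19 (length 3); it appears in order in both A and B, and no longer such subsequence exists.

3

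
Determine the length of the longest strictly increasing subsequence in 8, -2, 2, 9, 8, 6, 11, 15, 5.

One longest increasing subsequence is -2, 2, 9, 11, 15 (positions 2,3,4,7,8), of length 5; no longer one exists.

5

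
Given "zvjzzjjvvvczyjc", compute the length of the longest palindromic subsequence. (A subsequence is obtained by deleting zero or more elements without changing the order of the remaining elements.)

8

One longest palindromic subsequence is zvjzzjvz (positions 1,2,3,4,5,7,10,12); it reads the same forward and backward, and the interval DP gives dp[1][15] = 8.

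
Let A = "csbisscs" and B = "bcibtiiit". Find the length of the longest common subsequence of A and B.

A longest common subsequence is cbi (length 3); the LCS DP confirms no longer common subsequence exists.

3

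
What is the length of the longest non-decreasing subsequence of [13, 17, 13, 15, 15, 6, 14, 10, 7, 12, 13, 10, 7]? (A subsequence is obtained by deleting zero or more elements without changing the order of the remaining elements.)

4

One longest non-decreasing subsequence is 13, 13, 15, 15 (positions 1,3,4,5), of length 4; no longer one exists.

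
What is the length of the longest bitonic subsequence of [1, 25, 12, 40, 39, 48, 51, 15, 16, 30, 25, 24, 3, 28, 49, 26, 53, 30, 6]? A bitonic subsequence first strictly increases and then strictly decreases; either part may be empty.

One longest bitonic subsequence is 1, 12, 15, 16, 25, 28, 49, 53, 30, 6 (positions 1,3,8,9,11,14,15,17,18,19): it rises to 53 then falls. Length 10 is optimal.

10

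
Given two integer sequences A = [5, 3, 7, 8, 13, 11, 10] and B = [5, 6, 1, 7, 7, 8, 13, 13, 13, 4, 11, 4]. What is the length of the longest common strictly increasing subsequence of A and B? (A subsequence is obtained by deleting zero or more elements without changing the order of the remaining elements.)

4

For each value that appears in both, track the longest common increasing run ending there.
The best achievable length is 4; one witness is 5, 7, 8, 13 (A-positions 1,3,4,5, B-positions 1,4,6,7).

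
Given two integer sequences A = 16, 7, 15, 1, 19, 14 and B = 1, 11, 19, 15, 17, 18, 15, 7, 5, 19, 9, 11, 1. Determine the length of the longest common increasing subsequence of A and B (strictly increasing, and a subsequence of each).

2

A longest common strictly increasing subsequence is 1, 19 (length 2); it appears in order in both A and B, and no longer such subsequence exists.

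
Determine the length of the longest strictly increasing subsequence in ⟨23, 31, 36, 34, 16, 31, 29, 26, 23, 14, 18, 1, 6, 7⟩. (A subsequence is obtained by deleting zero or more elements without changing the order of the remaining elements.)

3

Let dp[i] be the longest increasing subsequence ending at position i. Then dp = [1, 2, 3, 3, 1, 2, 2, 2, 2, 1, 2, 1, 2, 3].
The maximum is 3; one witness is 23, 31, 36 at positions 1,2,3.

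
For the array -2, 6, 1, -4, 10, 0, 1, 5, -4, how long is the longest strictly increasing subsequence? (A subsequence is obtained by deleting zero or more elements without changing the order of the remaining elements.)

Scanning left to right, the best length ending at each element is: -2→1, 6→2, 1→2, -4→1, 10→3, 0→2, 1→3, 5→4, -4→1.
So the longest increasing subsequence has length 4, e.g. -2, 0, 1, 5.

4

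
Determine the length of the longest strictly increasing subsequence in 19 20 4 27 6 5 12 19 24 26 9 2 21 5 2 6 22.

6

Let dp[i] be the longest increasing subsequence ending at position i. Then dp = [1, 2, 1, 3, 2, 2, 3, 4, 5, 6, 3, 1, 5, 2, 1, 3, 6].
The maximum is 6; one witness is 4, 6, 12, 19, 24, 26 at positions 3,5,7,8,9,10.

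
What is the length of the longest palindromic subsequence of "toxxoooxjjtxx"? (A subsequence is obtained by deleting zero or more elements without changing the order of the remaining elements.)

7

One longest palindromic subsequence is xxoooxx (positions 3,4,5,6,7,12,13); it reads the same forward and backward, and the interval DP gives dp[1][13] = 7.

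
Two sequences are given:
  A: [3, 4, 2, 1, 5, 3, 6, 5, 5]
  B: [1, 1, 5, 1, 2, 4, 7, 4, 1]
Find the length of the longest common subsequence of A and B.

A longest common subsequence is 4, 1 (length 2); the LCS DP confirms no longer common subsequence exists.

2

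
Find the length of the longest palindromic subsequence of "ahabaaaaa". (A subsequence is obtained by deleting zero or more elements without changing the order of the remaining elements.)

7

Using dp[i][j] = 2 + dp[i+1][j−1] if the ends match, else max(dp[i+1][j], dp[i][j−1]):
dp[1][9] = 7. A witness is aaaaaaa at positions 1,3,5,6,7,8,9.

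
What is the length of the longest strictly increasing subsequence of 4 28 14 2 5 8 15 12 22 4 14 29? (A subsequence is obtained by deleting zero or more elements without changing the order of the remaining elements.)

6

Scanning left to right, the best length ending at each element is: 4→1, 28→2, 14→2, 2→1, 5→2, 8→3, 15→4, 12→4, 22→5, 4→2, 14→5, 29→6.
So the longest increasing subsequence has length 6, e.g. 4, 5, 8, 15, 22, 29.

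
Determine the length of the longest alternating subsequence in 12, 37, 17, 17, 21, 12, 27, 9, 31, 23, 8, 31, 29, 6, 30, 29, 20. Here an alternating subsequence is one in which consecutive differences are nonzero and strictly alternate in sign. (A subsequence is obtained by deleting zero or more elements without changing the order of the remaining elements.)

13

Track the best alternating length ending on an up-step vs a down-step at each position: up/down = 1/1, 2/1, 2/3, 2/3, 4/3, 1/5, 6/3, 1/7, 8/3, 8/9, 1/9, 10/3, 10/11, 1/11, 12/11, 12/13, 12/13.
The maximum over both is 13; one such subsequence is 12, 37, 17, 21, 12, 27, 9, 31, 23, 31, 29, 30, 29.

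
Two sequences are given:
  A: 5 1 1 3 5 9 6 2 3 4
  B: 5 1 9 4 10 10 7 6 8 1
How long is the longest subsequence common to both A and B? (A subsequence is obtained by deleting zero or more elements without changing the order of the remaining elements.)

A longest common subsequence is 5, 1, 9, 6 (length 4); the LCS DP confirms no longer common subsequence exists.

4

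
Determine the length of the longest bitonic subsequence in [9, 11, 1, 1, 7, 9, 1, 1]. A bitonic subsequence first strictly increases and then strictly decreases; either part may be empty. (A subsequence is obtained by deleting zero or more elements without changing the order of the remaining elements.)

One longest bitonic subsequence is 9, 11, 9, 1 (positions 1,2,6,8): it rises to 11 then falls. Length 4 is optimal.

4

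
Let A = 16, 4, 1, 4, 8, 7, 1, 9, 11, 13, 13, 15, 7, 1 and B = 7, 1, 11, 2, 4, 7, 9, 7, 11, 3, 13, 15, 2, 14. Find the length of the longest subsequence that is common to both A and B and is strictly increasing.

7

For each value that appears in both, track the longest common increasing run ending there.
The best achievable length is 7; one witness is 1, 4, 7, 9, 11, 13, 15 (A-positions 3,4,6,8,9,10,12, B-positions 2,5,6,7,9,11,12).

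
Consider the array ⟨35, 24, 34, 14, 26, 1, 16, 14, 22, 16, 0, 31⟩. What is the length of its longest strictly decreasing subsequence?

Scanning left to right, the best length ending at each element is: 35→1, 24→2, 34→2, 14→3, 26→3, 1→4, 16→4, 14→5, 22→4, 16→5, 0→6, 31→3.
So the longest decreasing subsequence has length 6, e.g. 35, 34, 26, 16, 14, 0.

6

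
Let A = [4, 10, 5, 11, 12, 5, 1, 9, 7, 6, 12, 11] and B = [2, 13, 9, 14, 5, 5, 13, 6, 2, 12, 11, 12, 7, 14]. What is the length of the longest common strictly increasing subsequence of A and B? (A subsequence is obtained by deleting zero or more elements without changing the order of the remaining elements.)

A longest common strictly increasing subsequence is 5, 6, 12 (length 3); it appears in order in both A and B, and no longer such subsequence exists.

3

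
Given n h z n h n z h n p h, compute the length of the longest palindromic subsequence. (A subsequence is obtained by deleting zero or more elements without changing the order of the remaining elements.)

Using dp[i][j] = 2 + dp[i+1][j−1] if the ends match, else max(dp[i+1][j], dp[i][j−1]):
dp[1][11] = 9. A witness is nhznhnzhn at positions 1,2,3,4,5,6,7,8,9.

9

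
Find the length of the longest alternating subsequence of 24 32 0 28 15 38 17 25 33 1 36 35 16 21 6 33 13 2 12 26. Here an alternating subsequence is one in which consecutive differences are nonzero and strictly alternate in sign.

Track the best alternating length ending on an up-step vs a down-step at each position: up/down = 1/1, 2/1, 1/3, 4/3, 4/5, 6/1, 6/7, 8/7, 8/7, 4/9, 10/7, 10/11, 10/11, 12/11, 10/13, 14/11, 14/15, 10/15, 16/15, 16/15.
The maximum over both is 16; one such subsequence is 24, 32, 0, 28, 15, 38, 17, 25, 1, 36, 16, 21, 6, 33, 2, 12.

16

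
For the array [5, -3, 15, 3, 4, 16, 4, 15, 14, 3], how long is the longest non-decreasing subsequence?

5

Let dp[i] be the longest non-decreasing subsequence ending at position i. Then dp = [1, 1, 2, 2, 3, 4, 4, 5, 5, 3].
The maximum is 5; one witness is -3, 3, 4, 4, 15 at positions 2,4,5,7,8.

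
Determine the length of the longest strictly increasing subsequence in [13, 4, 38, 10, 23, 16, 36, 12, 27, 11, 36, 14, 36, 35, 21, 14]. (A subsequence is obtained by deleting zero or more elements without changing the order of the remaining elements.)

5

Let dp[i] be the longest increasing subsequence ending at position i. Then dp = [1, 1, 2, 2, 3, 3, 4, 3, 4, 3, 5, 4, 5, 5, 5, 4].
The maximum is 5; one witness is 4, 10, 23, 27, 36 at positions 2,4,5,9,11.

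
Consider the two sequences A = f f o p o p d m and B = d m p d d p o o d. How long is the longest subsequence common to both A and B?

3

A longest common subsequence is ood (length 3); the LCS DP confirms no longer common subsequence exists.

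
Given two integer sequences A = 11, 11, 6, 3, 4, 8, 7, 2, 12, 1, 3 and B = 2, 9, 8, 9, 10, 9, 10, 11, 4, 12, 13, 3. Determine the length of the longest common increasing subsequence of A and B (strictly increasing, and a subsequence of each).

2

A longest common strictly increasing subsequence is 2, 12 (length 2); it appears in order in both A and B, and no longer such subsequence exists.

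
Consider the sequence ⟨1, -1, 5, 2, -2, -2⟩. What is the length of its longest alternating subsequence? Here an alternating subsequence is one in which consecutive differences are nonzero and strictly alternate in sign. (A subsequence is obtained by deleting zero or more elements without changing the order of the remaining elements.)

4

Track the best alternating length ending on an up-step vs a down-step at each position: up/down = 1/1, 1/2, 3/1, 3/4, 1/4, 1/4.
The maximum over both is 4; one such subsequence is 1, -1, 5, 2.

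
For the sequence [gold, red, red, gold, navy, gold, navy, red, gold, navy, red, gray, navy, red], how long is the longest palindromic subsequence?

9

Using dp[i][j] = 2 + dp[i+1][j−1] if the ends match, else max(dp[i+1][j], dp[i][j−1]):
dp[1][14] = 9. A witness is red red navy gold red gold navy red red at positions 2,3,5,6,8,9,10,11,14.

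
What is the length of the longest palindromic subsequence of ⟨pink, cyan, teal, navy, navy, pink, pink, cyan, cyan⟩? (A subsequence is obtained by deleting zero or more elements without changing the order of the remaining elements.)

4

One longest palindromic subsequence is cyan pink pink cyan (positions 2,6,7,9); it reads the same forward and backward, and the interval DP gives dp[1][9] = 4.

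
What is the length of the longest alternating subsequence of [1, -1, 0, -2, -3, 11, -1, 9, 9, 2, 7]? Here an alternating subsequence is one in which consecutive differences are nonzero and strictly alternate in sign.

A longest alternating subsequence is 1, -1, 0, -2, 11, -1, 9, 2, 7 (positions 1,2,3,4,6,7,8,10,11); its 8 consecutive differences strictly alternate in sign, and length 9 is optimal.

9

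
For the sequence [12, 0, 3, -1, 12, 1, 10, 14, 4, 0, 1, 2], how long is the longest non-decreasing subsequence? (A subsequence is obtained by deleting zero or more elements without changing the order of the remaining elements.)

4

Scanning left to right, the best length ending at each element is: 12→1, 0→1, 3→2, -1→1, 12→3, 1→2, 10→3, 14→4, 4→3, 0→2, 1→3, 2→4.
So the longest non-decreasing subsequence has length 4, e.g. 0, 3, 12, 14.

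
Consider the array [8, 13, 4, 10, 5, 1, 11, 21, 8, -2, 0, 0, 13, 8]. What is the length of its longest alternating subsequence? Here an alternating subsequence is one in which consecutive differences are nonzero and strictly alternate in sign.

A longest alternating subsequence is 8, 13, 4, 10, 5, 11, 8, 13, 8 (positions 1,2,3,4,5,7,9,13,14); its 8 consecutive differences strictly alternate in sign, and length 9 is optimal.

9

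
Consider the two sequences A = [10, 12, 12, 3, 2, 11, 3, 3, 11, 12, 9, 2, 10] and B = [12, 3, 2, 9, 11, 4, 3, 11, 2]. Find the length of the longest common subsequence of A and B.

7

A longest common subsequence is 12, 3, 2, 11, 3, 11, 2 (length 7); the LCS DP confirms no longer common subsequence exists.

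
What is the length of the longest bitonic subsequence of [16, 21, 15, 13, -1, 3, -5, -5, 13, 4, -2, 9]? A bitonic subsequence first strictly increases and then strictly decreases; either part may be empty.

One longest bitonic subsequence is 16, 21, 15, 13, 4, -2 (positions 1,2,3,9,10,11): it rises to 21 then falls. Length 6 is optimal.

6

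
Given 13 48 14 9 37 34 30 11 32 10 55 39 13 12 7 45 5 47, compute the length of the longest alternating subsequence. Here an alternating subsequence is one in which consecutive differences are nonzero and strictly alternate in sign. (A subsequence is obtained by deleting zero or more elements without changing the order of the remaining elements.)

12

Track the best alternating length ending on an up-step vs a down-step at each position: up/down = 1/1, 2/1, 2/3, 1/3, 4/3, 4/5, 4/5, 4/5, 6/5, 4/7, 8/1, 8/9, 8/9, 8/9, 1/9, 10/9, 1/11, 12/9.
The maximum over both is 12; one such subsequence is 13, 48, 14, 37, 30, 32, 10, 55, 39, 45, 5, 47.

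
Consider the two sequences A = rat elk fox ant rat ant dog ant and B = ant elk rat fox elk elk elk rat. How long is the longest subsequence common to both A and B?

3

Backtracking the LCS table gives one alignment: rat (A1,B3) → elk (A2,B7) → rat (A5,B8).
So the longest common subsequence has length 3.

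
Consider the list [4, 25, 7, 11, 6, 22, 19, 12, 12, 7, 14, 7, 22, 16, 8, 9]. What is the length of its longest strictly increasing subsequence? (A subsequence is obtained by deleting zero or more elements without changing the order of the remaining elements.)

One longest increasing subsequence is 4, 7, 11, 12, 14, 22 (positions 1,3,4,8,11,13), of length 6; no longer one exists.

6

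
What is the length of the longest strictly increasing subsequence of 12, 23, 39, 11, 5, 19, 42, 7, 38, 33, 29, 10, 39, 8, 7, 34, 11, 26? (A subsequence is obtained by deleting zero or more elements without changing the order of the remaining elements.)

5

Let dp[i] be the longest increasing subsequence ending at position i. Then dp = [1, 2, 3, 1, 1, 2, 4, 2, 3, 3, 3, 3, 4, 3, 2, 4, 4, 5].
The maximum is 5; one witness is 5, 7, 10, 11, 26 at positions 5,8,12,17,18.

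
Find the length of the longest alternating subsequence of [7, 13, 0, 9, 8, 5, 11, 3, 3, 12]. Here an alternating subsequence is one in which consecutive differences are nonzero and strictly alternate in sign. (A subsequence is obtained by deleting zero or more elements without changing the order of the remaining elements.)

A longest alternating subsequence is 7, 13, 0, 9, 8, 11, 3, 12 (positions 1,2,3,4,5,7,8,10); its 7 consecutive differences strictly alternate in sign, and length 8 is optimal.

8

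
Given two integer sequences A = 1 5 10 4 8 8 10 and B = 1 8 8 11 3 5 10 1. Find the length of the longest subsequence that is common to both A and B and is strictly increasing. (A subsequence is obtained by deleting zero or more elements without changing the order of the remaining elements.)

For each value that appears in both, track the longest common increasing run ending there.
The best achievable length is 3; one witness is 1, 5, 10 (A-positions 1,2,3, B-positions 1,6,7).

3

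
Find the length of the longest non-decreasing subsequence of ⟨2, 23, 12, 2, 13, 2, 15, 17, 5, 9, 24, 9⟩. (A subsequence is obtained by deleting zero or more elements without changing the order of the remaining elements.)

Let dp[i] be the longest non-decreasing subsequence ending at position i. Then dp = [1, 2, 2, 2, 3, 3, 4, 5, 4, 5, 6, 6].
The maximum is 6; one witness is 2, 12, 13, 15, 17, 24 at positions 1,3,5,7,8,11.

6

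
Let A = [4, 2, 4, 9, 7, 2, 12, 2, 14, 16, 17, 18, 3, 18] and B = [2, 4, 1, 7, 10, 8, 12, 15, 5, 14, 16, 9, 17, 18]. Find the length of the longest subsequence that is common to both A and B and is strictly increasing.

8

For each value that appears in both, track the longest common increasing run ending there.
The best achievable length is 8; one witness is 2, 4, 7, 12, 14, 16, 17, 18 (A-positions 2,3,5,7,9,10,11,12, B-positions 1,2,4,7,10,11,13,14).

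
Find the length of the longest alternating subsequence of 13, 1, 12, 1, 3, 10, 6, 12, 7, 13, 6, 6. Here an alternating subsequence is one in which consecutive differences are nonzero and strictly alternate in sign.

10

A longest alternating subsequence is 13, 1, 12, 1, 10, 6, 12, 7, 13, 6 (positions 1,2,3,4,6,7,8,9,10,11); its 9 consecutive differences strictly alternate in sign, and length 10 is optimal.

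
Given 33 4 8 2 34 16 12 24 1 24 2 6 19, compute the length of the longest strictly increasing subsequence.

4

Let dp[i] be the longest increasing subsequence ending at position i. Then dp = [1, 1, 2, 1, 3, 3, 3, 4, 1, 4, 2, 3, 4].
The maximum is 4; one witness is 4, 8, 16, 24 at positions 2,3,6,8.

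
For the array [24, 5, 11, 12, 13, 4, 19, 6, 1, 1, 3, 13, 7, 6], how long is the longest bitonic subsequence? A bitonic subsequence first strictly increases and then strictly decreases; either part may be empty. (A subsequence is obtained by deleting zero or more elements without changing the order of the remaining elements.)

Let inc[i] be the LIS ending at i and dec[i] the longest strictly decreasing subsequence starting at i. inc = [1, 1, 2, 3, 4, 1, 5, 2, 1, 1, 2, 4, 3, 3], dec = [5, 3, 3, 3, 3, 2, 4, 2, 1, 1, 1, 3, 2, 1].
max_i inc[i]+dec[i]−1 = 8, with one witness 5, 11, 12, 13, 19, 13, 7, 6.

8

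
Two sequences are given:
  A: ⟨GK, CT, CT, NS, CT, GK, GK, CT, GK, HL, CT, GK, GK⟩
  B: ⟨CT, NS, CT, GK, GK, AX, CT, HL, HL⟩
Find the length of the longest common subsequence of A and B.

A longest common subsequence is CT, NS, CT, GK, GK, CT, HL (length 7); the LCS DP confirms no longer common subsequence exists.

7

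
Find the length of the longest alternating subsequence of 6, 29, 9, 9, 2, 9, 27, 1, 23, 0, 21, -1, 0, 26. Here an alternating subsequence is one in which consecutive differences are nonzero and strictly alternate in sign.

Track the best alternating length ending on an up-step vs a down-step at each position: up/down = 1/1, 2/1, 2/3, 2/3, 1/3, 4/3, 4/3, 1/5, 6/5, 1/7, 8/7, 1/9, 10/9, 10/5.
The maximum over both is 10; one such subsequence is 6, 29, 2, 9, 1, 23, 0, 21, -1, 0.

10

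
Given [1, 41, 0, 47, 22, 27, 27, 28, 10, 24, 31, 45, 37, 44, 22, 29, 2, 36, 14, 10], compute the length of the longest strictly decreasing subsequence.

One longest decreasing subsequence is 41, 27, 24, 22, 14, 10 (positions 2,6,10,15,19,20), of length 6; no longer one exists.

6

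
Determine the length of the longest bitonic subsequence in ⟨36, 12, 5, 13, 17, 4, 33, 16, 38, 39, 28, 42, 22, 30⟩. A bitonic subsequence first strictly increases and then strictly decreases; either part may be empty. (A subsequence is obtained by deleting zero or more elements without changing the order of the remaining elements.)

One longest bitonic subsequence is 12, 13, 17, 33, 38, 39, 28, 22 (positions 2,4,5,7,9,10,11,13): it rises to 39 then falls. Length 8 is optimal.

8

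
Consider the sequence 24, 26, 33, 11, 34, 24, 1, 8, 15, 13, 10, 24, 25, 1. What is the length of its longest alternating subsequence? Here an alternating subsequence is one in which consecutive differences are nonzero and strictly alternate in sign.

9

A longest alternating subsequence is 24, 26, 11, 34, 1, 15, 13, 24, 1 (positions 1,2,4,5,7,9,10,12,14); its 8 consecutive differences strictly alternate in sign, and length 9 is optimal.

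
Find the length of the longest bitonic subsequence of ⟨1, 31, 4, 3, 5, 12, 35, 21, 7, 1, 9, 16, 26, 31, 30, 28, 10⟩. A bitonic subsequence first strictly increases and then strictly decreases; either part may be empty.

11

One longest bitonic subsequence is 1, 4, 5, 7, 9, 16, 26, 31, 30, 28, 10 (positions 1,3,5,9,11,12,13,14,15,16,17): it rises to 31 then falls. Length 11 is optimal.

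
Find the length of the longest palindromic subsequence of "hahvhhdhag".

One longest palindromic subsequence is ahhhha (positions 2,3,5,6,8,9); it reads the same forward and backward, and the interval DP gives dp[1][10] = 6.

6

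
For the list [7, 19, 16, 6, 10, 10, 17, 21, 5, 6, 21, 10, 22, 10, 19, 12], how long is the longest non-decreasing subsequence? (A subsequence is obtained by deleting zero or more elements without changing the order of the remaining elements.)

7

One longest non-decreasing subsequence is 7, 10, 10, 17, 21, 21, 22 (positions 1,5,6,7,8,11,13), of length 7; no longer one exists.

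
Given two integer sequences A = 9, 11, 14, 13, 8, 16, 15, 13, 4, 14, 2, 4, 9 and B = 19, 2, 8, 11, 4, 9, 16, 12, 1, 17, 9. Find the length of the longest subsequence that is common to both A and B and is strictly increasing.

3

A longest common strictly increasing subsequence is 2, 4, 9 (length 3); it appears in order in both A and B, and no longer such subsequence exists.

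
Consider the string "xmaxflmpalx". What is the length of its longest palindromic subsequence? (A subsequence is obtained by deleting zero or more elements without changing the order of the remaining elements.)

5

Using dp[i][j] = 2 + dp[i+1][j−1] if the ends match, else max(dp[i+1][j], dp[i][j−1]):
dp[1][11] = 5. A witness is xlalx at positions 1,6,9,10,11.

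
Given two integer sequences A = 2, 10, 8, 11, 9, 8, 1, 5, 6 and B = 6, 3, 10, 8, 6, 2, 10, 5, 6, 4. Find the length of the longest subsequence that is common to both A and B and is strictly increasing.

3

A longest common strictly increasing subsequence is 2, 5, 6 (length 3); it appears in order in both A and B, and no longer such subsequence exists.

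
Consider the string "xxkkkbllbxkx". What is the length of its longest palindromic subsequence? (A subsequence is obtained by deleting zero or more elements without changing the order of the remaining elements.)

8

Using dp[i][j] = 2 + dp[i+1][j−1] if the ends match, else max(dp[i+1][j], dp[i][j−1]):
dp[1][12] = 8. A witness is xkbllbkx at positions 1,3,6,7,8,9,11,12.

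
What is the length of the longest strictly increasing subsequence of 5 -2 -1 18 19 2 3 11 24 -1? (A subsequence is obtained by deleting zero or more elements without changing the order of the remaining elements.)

6

Let dp[i] be the longest increasing subsequence ending at position i. Then dp = [1, 1, 2, 3, 4, 3, 4, 5, 6, 2].
The maximum is 6; one witness is -2, -1, 2, 3, 11, 24 at positions 2,3,6,7,8,9.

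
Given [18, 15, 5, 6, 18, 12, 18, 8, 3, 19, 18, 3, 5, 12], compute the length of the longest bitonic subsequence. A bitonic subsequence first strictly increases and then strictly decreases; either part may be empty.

Let inc[i] be the LIS ending at i and dec[i] the longest strictly decreasing subsequence starting at i. inc = [1, 1, 1, 2, 3, 3, 4, 3, 1, 5, 4, 1, 2, 4], dec = [5, 4, 2, 2, 4, 3, 3, 2, 1, 3, 2, 1, 1, 1].
max_i inc[i]+dec[i]−1 = 7, with one witness 5, 6, 12, 18, 19, 18, 12.

7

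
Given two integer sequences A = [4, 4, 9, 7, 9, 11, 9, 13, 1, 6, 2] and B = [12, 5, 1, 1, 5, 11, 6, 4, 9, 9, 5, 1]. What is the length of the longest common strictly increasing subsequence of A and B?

2

A longest common strictly increasing subsequence is 1, 6 (length 2); it appears in order in both A and B, and no longer such subsequence exists.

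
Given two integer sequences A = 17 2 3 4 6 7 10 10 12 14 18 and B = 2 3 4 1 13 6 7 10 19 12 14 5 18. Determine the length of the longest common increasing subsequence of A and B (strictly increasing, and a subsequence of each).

9

For each value that appears in both, track the longest common increasing run ending there.
The best achievable length is 9; one witness is 2, 3, 4, 6, 7, 10, 12, 14, 18 (A-positions 2,3,4,5,6,7,9,10,11, B-positions 1,2,3,6,7,8,10,11,13).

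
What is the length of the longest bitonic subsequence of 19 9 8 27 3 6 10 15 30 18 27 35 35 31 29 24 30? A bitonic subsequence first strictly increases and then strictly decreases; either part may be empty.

Let inc[i] be the LIS ending at i and dec[i] the longest strictly decreasing subsequence starting at i. inc = [1, 1, 1, 2, 1, 2, 3, 4, 5, 5, 6, 7, 7, 7, 7, 6, 8], dec = [4, 3, 2, 2, 1, 1, 1, 1, 3, 1, 2, 4, 4, 3, 2, 1, 1].
max_i inc[i]+dec[i]−1 = 10, with one witness 3, 6, 10, 15, 18, 27, 35, 31, 29, 24.

10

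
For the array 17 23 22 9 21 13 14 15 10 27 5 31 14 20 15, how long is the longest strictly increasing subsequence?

6

Scanning left to right, the best length ending at each element is: 17→1, 23→2, 22→2, 9→1, 21→2, 13→2, 14→3, 15→4, 10→2, 27→5, 5→1, 31→6, 14→3, 20→5, 15→4.
So the longest increasing subsequence has length 6, e.g. 9, 13, 14, 15, 27, 31.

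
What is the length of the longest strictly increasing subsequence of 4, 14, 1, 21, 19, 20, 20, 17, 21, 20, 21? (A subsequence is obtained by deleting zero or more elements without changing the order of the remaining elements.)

5

One longest increasing subsequence is 4, 14, 19, 20, 21 (positions 1,2,5,6,9), of length 5; no longer one exists.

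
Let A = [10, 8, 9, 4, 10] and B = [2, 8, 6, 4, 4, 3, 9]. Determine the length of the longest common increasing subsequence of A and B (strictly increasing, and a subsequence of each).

2

A longest common strictly increasing subsequence is 8, 9 (length 2); it appears in order in both A and B, and no longer such subsequence exists.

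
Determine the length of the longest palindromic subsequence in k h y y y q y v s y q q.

Using dp[i][j] = 2 + dp[i+1][j−1] if the ends match, else max(dp[i+1][j], dp[i][j−1]):
dp[1][12] = 5. A witness is qysyq at positions 6,7,9,10,12.

5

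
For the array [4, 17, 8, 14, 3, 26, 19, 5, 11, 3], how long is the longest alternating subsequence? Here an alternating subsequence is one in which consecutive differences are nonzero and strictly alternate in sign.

9

Track the best alternating length ending on an up-step vs a down-step at each position: up/down = 1/1, 2/1, 2/3, 4/3, 1/5, 6/1, 6/7, 6/7, 8/7, 1/9.
The maximum over both is 9; one such subsequence is 4, 17, 8, 14, 3, 26, 5, 11, 3.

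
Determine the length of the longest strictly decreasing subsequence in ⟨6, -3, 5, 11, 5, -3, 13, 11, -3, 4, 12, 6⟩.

One longest decreasing subsequence is 6, 5, -3 (positions 1,3,6), of length 3; no longer one exists.

3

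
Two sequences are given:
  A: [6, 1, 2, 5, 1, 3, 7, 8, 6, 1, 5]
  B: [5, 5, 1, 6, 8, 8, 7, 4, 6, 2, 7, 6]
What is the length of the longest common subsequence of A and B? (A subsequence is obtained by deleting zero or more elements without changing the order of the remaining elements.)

Backtracking the LCS table gives one alignment: 6 (A1,B9) → 2 (A3,B10) → 7 (A7,B11) → 6 (A9,B12).
So the longest common subsequence has length 4.

4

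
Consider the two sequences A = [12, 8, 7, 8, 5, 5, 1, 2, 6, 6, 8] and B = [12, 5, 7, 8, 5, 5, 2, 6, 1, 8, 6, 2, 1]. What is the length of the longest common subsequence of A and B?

Backtracking the LCS table gives one alignment: 12 (A1,B1) → 7 (A3,B3) → 8 (A4,B4) → 5 (A5,B5) → 5 (A6,B6) → 2 (A8,B7) → 6 (A9,B8) → 6 (A10,B11).
So the longest common subsequence has length 8.

8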